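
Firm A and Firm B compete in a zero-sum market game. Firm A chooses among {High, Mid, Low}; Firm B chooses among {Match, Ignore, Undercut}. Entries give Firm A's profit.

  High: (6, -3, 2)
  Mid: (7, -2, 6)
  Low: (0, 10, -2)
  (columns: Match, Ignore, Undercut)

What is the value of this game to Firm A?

Row minima: High → -3, Mid → -2, Low → -2; maximin = -2.
Column maxima: Match → 7, Ignore → 10, Undercut → 6; minimax = 6.
-2 ≠ 6, so there is no saddle point; optimal play is mixed.
High is strictly dominated by Mid, so Firm A never plays it.
Match is strictly dominated by Undercut (it gives Firm A strictly more in every row), so Firm B never plays it.
On the remaining 2×2 (Mid, Low vs Ignore, Undercut):
Let Firm A play Mid with probability p. Expected payoff against Ignore: (-2)p + 10(1−p) = −12p + 10; against Undercut: 6p + (-2)(1−p) = 8p − 2.
Setting these equal: −12p + 10 = 8p − 2 ⇒ −20p = -12 ⇒ p = 3/5, and the value is (-12)·(3/5) + 10 = 14/5.
For Firm B: with q = P(Ignore), equating Mid's and Low's payoffs gives −8q + 6 = 12q − 2 ⇒ q = 2/5.

14/5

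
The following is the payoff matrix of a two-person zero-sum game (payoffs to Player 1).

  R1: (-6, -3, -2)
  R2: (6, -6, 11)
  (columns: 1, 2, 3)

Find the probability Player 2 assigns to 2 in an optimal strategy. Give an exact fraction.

Row minima: R1 → -6, R2 → -6; maximin = -6.
Column maxima: 1 → 6, 2 → -3, 3 → 11; minimax = -3.
-6 ≠ -3, so there is no saddle point; optimal play is mixed.
3 is strictly dominated by 1 (it gives Player 1 strictly more in every row), so Player 2 never plays it.
On the remaining 2×2 (R1, R2 vs 1, 2):
Let Player 1 play R1 with probability p. Expected payoff against 1: (-6)p + 6(1−p) = −12p + 6; against 2: (-3)p + (-6)(1−p) = 3p − 6.
Setting these equal: −12p + 6 = 3p − 6 ⇒ −15p = -12 ⇒ p = 4/5, and the value is (-12)·(4/5) + 6 = -18/5.
For Player 2: with q = P(1), equating R1's and R2's payoffs gives −3q − 3 = 12q − 6 ⇒ q = 1/5.

4/5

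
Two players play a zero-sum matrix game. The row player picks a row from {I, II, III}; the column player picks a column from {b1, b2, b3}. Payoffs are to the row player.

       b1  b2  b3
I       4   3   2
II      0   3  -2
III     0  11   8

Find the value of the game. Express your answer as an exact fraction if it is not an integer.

Row minima: I → 2, II → -2, III → 0; maximin = 2.
Column maxima: b1 → 4, b2 → 11, b3 → 8; minimax = 4.
2 ≠ 4, so there is no saddle point; optimal play is mixed.
b2 is strictly dominated by b3 (it gives the row player strictly more in every row), so the column player never plays it.
With b2 eliminated, II is strictly dominated by I (I gives the row player strictly more in every remaining column), so the row player never plays it.
On the remaining 2×2 (I, III vs b1, b3):
Let the row player play I with probability p. Expected payoff against b1: 4p + 0(1−p) = 4p; against b3: 2p + 8(1−p) = −6p + 8.
Setting these equal: 4p = −6p + 8 ⇒ 10p = 8 ⇒ p = 4/5, and the value is (4)·(4/5) = 16/5.
For the column player: with q = P(b1), equating I's and III's payoffs gives 2q + 2 = −8q + 8 ⇒ q = 3/5.

16/5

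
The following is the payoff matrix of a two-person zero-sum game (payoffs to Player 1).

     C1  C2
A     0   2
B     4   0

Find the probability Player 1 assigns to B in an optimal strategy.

Row minima: A → 0, B → 0; maximin = 0.
Column maxima: C1 → 4, C2 → 2; minimax = 2.
0 ≠ 2, so there is no saddle point; optimal play is mixed.
Let Player 1 play A with probability p. Expected payoff against C1: 0p + 4(1−p) = −4p + 4; against C2: 2p + 0(1−p) = 2p.
Setting these equal: −4p + 4 = 2p ⇒ −6p = -4 ⇒ p = 2/3, and the value is (-4)·(2/3) + 4 = 4/3.
For Player 2: with q = P(C1), equating A's and B's payoffs gives −2q + 2 = 4q ⇒ q = 1/3.

1/3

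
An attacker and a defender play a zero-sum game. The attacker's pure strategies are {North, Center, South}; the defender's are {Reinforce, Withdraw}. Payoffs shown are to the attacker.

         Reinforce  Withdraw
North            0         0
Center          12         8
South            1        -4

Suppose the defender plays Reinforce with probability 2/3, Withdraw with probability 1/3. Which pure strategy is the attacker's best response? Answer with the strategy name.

Center

Expected payoff of North: (2/3)·0 + (1/3)·0 = 0.
Expected payoff of Center: (2/3)·12 + (1/3)·8 = 32/3.
Expected payoff of South: (2/3)·1 + (1/3)·(-4) = -2/3.
The largest is 32/3, so the attacker's best response is Center.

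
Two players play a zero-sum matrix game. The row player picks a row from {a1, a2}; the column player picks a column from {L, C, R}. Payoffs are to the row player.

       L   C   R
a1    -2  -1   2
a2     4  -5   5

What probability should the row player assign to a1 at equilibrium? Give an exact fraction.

9/10

Row minima: a1 → -2, a2 → -5; maximin = -2.
Column maxima: L → 4, C → -1, R → 5; minimax = -1.
-2 ≠ -1, so there is no saddle point; optimal play is mixed.
R is strictly dominated by L (it gives the row player strictly more in every row), so the column player never plays it.
On the remaining 2×2 (a1, a2 vs L, C):
Let the row player play a1 with probability p. Expected payoff against L: (-2)p + 4(1−p) = −6p + 4; against C: (-1)p + (-5)(1−p) = 4p − 5.
Setting these equal: −6p + 4 = 4p − 5 ⇒ −10p = -9 ⇒ p = 9/10, and the value is (-6)·(9/10) + 4 = -7/5.
For the column player: with q = P(L), equating a1's and a2's payoffs gives −q − 1 = 9q − 5 ⇒ q = 2/5.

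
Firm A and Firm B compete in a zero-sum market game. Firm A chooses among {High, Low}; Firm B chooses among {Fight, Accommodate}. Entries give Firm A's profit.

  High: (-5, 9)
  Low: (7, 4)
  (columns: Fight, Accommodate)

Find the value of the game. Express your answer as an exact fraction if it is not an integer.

83/17

Row minima: High → -5, Low → 4; maximin = 4.
Column maxima: Fight → 7, Accommodate → 9; minimax = 7.
4 ≠ 7, so there is no saddle point; optimal play is mixed.
Let Firm A play High with probability p. Expected payoff against Fight: (-5)p + 7(1−p) = −12p + 7; against Accommodate: 9p + 4(1−p) = 5p + 4.
Setting these equal: −12p + 7 = 5p + 4 ⇒ −17p = -3 ⇒ p = 3/17, and the value is (-12)·(3/17) + 7 = 83/17.
For Firm B: with q = P(Fight), equating High's and Low's payoffs gives −14q + 9 = 3q + 4 ⇒ q = 5/17.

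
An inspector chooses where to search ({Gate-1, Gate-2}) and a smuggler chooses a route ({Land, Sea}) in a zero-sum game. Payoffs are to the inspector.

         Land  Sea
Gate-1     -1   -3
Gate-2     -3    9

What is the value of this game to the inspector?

-9/7

Row minima: Gate-1 → -3, Gate-2 → -3; maximin = -3.
Column maxima: Land → -1, Sea → 9; minimax = -1.
-3 ≠ -1, so there is no saddle point; optimal play is mixed.
Let the inspector play Gate-1 with probability p. Expected payoff against Land: (-1)p + (-3)(1−p) = 2p − 3; against Sea: (-3)p + 9(1−p) = −12p + 9.
Setting these equal: 2p − 3 = −12p + 9 ⇒ 14p = 12 ⇒ p = 6/7, and the value is (2)·(6/7) − 3 = -9/7.
For the smuggler: with q = P(Land), equating Gate-1's and Gate-2's payoffs gives 2q − 3 = −12q + 9 ⇒ q = 6/7.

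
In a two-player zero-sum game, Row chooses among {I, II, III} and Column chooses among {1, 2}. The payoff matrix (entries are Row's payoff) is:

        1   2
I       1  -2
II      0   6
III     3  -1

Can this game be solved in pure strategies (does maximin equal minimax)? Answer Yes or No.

No

Row minima: I → -2, II → 0, III → -1; maximin = 0.
Column maxima: 1 → 3, 2 → 6; minimax = 3.
0 ≠ 3, so no pure-strategy equilibrium exists.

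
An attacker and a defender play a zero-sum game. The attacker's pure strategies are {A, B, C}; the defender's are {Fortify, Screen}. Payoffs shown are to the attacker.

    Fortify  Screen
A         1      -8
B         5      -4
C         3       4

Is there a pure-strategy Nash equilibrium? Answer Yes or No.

No

Row minima: A → -8, B → -4, C → 3; maximin = 3.
Column maxima: Fortify → 5, Screen → 4; minimax = 4.
3 ≠ 4, so no pure-strategy equilibrium exists.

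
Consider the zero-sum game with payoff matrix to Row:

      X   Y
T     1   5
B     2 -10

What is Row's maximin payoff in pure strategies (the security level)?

Row minima: T → 1, B → -10.
The best of these is 1.

1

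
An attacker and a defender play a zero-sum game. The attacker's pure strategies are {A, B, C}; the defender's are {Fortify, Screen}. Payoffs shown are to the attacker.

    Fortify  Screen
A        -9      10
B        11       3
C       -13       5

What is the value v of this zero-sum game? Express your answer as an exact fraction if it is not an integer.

137/27

Row minima: A → -9, B → 3, C → -13; maximin = 3.
Column maxima: Fortify → 11, Screen → 10; minimax = 10.
3 ≠ 10, so there is no saddle point; optimal play is mixed.
C is strictly dominated by A, so the attacker never plays it.
On the remaining 2×2 (A, B vs Fortify, Screen):
Let the attacker play A with probability p. Expected payoff against Fortify: (-9)p + 11(1−p) = −20p + 11; against Screen: 10p + 3(1−p) = 7p + 3.
Setting these equal: −20p + 11 = 7p + 3 ⇒ −27p = -8 ⇒ p = 8/27, and the value is (-20)·(8/27) + 11 = 137/27.
For the defender: with q = P(Fortify), equating A's and B's payoffs gives −19q + 10 = 8q + 3 ⇒ q = 7/27.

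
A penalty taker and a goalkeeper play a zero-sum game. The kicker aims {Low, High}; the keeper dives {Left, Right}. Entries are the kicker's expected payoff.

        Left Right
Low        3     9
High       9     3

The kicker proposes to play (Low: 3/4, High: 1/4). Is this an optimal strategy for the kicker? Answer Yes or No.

No

Against Left this mix gives (3/4)·3 + (1/4)·9 = 9/2.
Against Right this mix gives (3/4)·9 + (1/4)·3 = 15/2.
The keeper will play Left, holding the kicker to 9/2. Shifting weight toward the row that does better against Left would raise this floor (the equalizing mix achieves 6 against both Left and Right), so the proposed strategy is not optimal.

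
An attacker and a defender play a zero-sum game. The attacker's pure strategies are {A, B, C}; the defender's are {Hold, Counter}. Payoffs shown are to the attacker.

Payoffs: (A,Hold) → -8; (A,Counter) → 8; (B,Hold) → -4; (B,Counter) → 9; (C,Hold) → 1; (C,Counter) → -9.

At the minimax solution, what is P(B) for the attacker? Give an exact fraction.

10/23

Row minima: A → -8, B → -4, C → -9; maximin = -4.
Column maxima: Hold → 1, Counter → 9; minimax = 1.
-4 ≠ 1, so there is no saddle point; optimal play is mixed.
A is strictly dominated by B, so the attacker never plays it.
On the remaining 2×2 (B, C vs Hold, Counter):
Let the attacker play B with probability p. Expected payoff against Hold: (-4)p + 1(1−p) = −5p + 1; against Counter: 9p + (-9)(1−p) = 18p − 9.
Setting these equal: −5p + 1 = 18p − 9 ⇒ −23p = -10 ⇒ p = 10/23, and the value is (-5)·(10/23) + 1 = -27/23.
For the defender: with q = P(Hold), equating B's and C's payoffs gives −13q + 9 = 10q − 9 ⇒ q = 18/23.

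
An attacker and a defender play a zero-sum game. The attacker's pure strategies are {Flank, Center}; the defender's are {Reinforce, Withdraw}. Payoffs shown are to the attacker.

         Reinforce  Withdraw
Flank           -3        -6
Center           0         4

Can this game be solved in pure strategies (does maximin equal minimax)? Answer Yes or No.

Row minima: Flank → -6, Center → 0; maximin = 0.
Column maxima: Reinforce → 0, Withdraw → 4; minimax = 0.
maximin = minimax = 0, so a saddle point exists.

Yes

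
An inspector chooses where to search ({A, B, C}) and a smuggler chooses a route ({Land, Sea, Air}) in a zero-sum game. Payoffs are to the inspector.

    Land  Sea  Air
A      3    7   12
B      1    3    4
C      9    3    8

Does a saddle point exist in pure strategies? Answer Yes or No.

No

Row minima: A → 3, B → 1, C → 3; maximin = 3.
Column maxima: Land → 9, Sea → 7, Air → 12; minimax = 7.
3 ≠ 7, so no pure-strategy equilibrium exists.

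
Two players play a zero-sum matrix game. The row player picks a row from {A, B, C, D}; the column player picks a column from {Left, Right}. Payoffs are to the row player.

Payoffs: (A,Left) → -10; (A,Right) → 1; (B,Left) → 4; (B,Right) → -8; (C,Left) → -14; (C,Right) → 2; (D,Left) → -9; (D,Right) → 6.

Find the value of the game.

Row minima: A → -10, B → -8, C → -14, D → -9; maximin = -8.
Column maxima: Left → 4, Right → 6; minimax = 4.
-8 ≠ 4, so there is no saddle point; optimal play is mixed.
A is strictly dominated by D, so the row player never plays it.
C is strictly dominated by D, so the row player never plays it.
On the remaining 2×2 (B, D vs Left, Right):
Let the row player play B with probability p. Expected payoff against Left: 4p + (-9)(1−p) = 13p − 9; against Right: (-8)p + 6(1−p) = −14p + 6.
Setting these equal: 13p − 9 = −14p + 6 ⇒ 27p = 15 ⇒ p = 5/9, and the value is (13)·(5/9) − 9 = -16/9.
For the column player: with q = P(Left), equating B's and D's payoffs gives 12q − 8 = −15q + 6 ⇒ q = 14/27.

-16/9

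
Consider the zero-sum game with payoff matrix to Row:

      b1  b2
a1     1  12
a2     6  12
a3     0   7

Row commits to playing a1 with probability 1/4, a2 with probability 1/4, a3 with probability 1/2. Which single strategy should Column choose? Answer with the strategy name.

b1

If Column plays b1, Row's expected payoff is (1/4)·1 + (1/4)·6 + (1/2)·0 = 7/4.
If Column plays b2, Row's expected payoff is (1/4)·12 + (1/4)·12 + (1/2)·7 = 19/2.
Column minimizes Row's payoff; the smallest is 7/4, so the best response is b1.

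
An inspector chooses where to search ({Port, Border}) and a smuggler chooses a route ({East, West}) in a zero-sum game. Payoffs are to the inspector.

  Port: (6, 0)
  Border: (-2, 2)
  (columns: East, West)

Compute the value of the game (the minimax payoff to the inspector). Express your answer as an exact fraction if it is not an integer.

Row minima: Port → 0, Border → -2; maximin = 0.
Column maxima: East → 6, West → 2; minimax = 2.
0 ≠ 2, so there is no saddle point; optimal play is mixed.
Let the inspector play Port with probability p. Expected payoff against East: 6p + (-2)(1−p) = 8p − 2; against West: 0p + 2(1−p) = −2p + 2.
Setting these equal: 8p − 2 = −2p + 2 ⇒ 10p = 4 ⇒ p = 2/5, and the value is (8)·(2/5) − 2 = 6/5.
For the smuggler: with q = P(East), equating Port's and Border's payoffs gives 6q = −4q + 2 ⇒ q = 1/5.

6/5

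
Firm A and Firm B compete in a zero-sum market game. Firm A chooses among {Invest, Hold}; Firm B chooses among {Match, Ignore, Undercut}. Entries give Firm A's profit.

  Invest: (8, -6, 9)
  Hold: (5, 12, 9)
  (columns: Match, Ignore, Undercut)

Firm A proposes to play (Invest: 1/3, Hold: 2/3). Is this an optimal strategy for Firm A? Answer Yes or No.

Against Match this mix gives (1/3)·8 + (2/3)·5 = 6.
Against Ignore this mix gives (1/3)·(-6) + (2/3)·12 = 6.
Against Undercut this mix gives (1/3)·9 + (2/3)·9 = 9.
All of Firm B's active replies (Match, Ignore) yield 6, and no column does worse for Firm A. The mix makes Firm B indifferent and guarantees 6, so it is optimal.

Yes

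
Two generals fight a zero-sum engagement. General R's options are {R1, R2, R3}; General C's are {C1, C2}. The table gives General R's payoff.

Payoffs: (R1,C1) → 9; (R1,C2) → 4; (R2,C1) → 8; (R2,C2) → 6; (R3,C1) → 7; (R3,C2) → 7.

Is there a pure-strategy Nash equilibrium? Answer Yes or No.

Yes

Row minima: R1 → 4, R2 → 6, R3 → 7; maximin = 7.
Column maxima: C1 → 9, C2 → 7; minimax = 7.
maximin = minimax = 7, so a saddle point exists.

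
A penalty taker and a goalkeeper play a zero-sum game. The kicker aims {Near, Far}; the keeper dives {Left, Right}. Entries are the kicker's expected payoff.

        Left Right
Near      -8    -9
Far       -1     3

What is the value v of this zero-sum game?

Row minima: Near → -9, Far → -1; maximin = -1.
Column maxima: Left → -1, Right → 3; minimax = -1.
Since maximin = minimax = -1, there is a saddle point and the value is -1.

-1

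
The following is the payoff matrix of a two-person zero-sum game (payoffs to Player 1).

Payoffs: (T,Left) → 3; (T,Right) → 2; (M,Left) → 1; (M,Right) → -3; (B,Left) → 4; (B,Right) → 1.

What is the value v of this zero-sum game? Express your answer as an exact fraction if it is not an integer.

2

Row minima: T → 2, M → -3, B → 1; maximin = 2.
Column maxima: Left → 4, Right → 2; minimax = 2.
Since maximin = minimax = 2, there is a saddle point and the value is 2.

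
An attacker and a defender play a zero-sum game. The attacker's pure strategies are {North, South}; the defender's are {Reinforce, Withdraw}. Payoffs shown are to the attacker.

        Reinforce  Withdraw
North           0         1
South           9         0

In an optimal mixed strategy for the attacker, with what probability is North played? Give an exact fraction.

9/10

Row minima: North → 0, South → 0; maximin = 0.
Column maxima: Reinforce → 9, Withdraw → 1; minimax = 1.
0 ≠ 1, so there is no saddle point; optimal play is mixed.
Let the attacker play North with probability p. Expected payoff against Reinforce: 0p + 9(1−p) = −9p + 9; against Withdraw: 1p + 0(1−p) = p.
Setting these equal: −9p + 9 = p ⇒ −10p = -9 ⇒ p = 9/10, and the value is (-9)·(9/10) + 9 = 9/10.
For the defender: with q = P(Reinforce), equating North's and South's payoffs gives −q + 1 = 9q ⇒ q = 1/10.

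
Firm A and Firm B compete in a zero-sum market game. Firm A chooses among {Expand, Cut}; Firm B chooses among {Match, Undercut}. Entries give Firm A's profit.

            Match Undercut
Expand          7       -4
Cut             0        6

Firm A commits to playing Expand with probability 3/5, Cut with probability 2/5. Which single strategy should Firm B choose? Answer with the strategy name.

If Firm B plays Match, Firm A's expected payoff is (3/5)·7 + (2/5)·0 = 21/5.
If Firm B plays Undercut, Firm A's expected payoff is (3/5)·(-4) + (2/5)·6 = 0.
Firm B minimizes Firm A's payoff; the smallest is 0, so the best response is Undercut.

Undercut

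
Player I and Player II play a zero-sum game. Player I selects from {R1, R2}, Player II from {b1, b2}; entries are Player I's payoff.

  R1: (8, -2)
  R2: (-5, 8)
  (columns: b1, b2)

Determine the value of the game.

Row minima: R1 → -2, R2 → -5; maximin = -2.
Column maxima: b1 → 8, b2 → 8; minimax = 8.
-2 ≠ 8, so there is no saddle point; optimal play is mixed.
Let Player I play R1 with probability p. Expected payoff against b1: 8p + (-5)(1−p) = 13p − 5; against b2: (-2)p + 8(1−p) = −10p + 8.
Setting these equal: 13p − 5 = −10p + 8 ⇒ 23p = 13 ⇒ p = 13/23, and the value is (13)·(13/23) − 5 = 54/23.
For Player II: with q = P(b1), equating R1's and R2's payoffs gives 10q − 2 = −13q + 8 ⇒ q = 10/23.

54/23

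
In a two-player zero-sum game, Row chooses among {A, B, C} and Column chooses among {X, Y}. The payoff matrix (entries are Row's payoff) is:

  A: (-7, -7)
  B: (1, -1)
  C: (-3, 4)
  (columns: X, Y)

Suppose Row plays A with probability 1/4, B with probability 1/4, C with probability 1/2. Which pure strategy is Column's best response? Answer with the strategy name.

If Column plays X, Row's expected payoff is (1/4)·(-7) + (1/4)·1 + (1/2)·(-3) = -3.
If Column plays Y, Row's expected payoff is (1/4)·(-7) + (1/4)·(-1) + (1/2)·4 = 0.
Column minimizes Row's payoff; the smallest is -3, so the best response is X.

X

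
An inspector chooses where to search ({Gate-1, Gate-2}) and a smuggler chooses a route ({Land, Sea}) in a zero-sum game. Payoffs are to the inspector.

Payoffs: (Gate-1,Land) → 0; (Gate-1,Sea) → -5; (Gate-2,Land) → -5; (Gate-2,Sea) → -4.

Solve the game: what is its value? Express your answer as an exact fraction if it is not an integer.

-25/6

Row minima: Gate-1 → -5, Gate-2 → -5; maximin = -5.
Column maxima: Land → 0, Sea → -4; minimax = -4.
-5 ≠ -4, so there is no saddle point; optimal play is mixed.
Let the inspector play Gate-1 with probability p. Expected payoff against Land: 0p + (-5)(1−p) = 5p − 5; against Sea: (-5)p + (-4)(1−p) = −p − 4.
Setting these equal: 5p − 5 = −p − 4 ⇒ 6p = 1 ⇒ p = 1/6, and the value is (5)·(1/6) − 5 = -25/6.
For the smuggler: with q = P(Land), equating Gate-1's and Gate-2's payoffs gives 5q − 5 = −q − 4 ⇒ q = 1/6.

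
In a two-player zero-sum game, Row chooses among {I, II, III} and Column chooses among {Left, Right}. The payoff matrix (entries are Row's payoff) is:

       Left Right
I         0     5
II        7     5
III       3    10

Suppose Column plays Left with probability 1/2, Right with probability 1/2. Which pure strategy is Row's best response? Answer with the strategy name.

Expected payoff of I: (1/2)·0 + (1/2)·5 = 5/2.
Expected payoff of II: (1/2)·7 + (1/2)·5 = 6.
Expected payoff of III: (1/2)·3 + (1/2)·10 = 13/2.
The largest is 13/2, so Row's best response is III.

III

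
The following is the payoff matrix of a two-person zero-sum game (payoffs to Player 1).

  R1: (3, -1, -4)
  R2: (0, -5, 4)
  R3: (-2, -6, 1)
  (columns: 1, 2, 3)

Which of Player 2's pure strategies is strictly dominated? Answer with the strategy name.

1

2 holds Player 1's payoff strictly below 1 in every row: -1 < 3, -5 < 0, -6 < -2.
So 1 is strictly dominated for Player 2.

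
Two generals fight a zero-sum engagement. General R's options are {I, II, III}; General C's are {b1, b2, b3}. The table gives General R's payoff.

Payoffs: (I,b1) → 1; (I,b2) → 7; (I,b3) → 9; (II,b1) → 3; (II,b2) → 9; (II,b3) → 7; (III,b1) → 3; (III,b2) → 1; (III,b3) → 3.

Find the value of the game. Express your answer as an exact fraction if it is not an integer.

Row minima: I → 1, II → 3, III → 1; maximin = 3.
Column maxima: b1 → 3, b2 → 9, b3 → 9; minimax = 3.
Since maximin = minimax = 3, there is a saddle point and the value is 3.

3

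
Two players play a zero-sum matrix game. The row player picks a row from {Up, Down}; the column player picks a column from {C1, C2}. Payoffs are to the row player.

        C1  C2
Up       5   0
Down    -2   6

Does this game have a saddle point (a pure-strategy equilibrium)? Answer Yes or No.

No

Row minima: Up → 0, Down → -2; maximin = 0.
Column maxima: C1 → 5, C2 → 6; minimax = 5.
0 ≠ 5, so no pure-strategy equilibrium exists.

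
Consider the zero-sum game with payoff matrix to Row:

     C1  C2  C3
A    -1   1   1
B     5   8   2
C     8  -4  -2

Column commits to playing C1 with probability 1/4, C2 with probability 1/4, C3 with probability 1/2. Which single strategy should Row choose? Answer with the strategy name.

B

Expected payoff of A: (1/4)·(-1) + (1/4)·1 + (1/2)·1 = 1/2.
Expected payoff of B: (1/4)·5 + (1/4)·8 + (1/2)·2 = 17/4.
Expected payoff of C: (1/4)·8 + (1/4)·(-4) + (1/2)·(-2) = 0.
The largest is 17/4, so Row's best response is B.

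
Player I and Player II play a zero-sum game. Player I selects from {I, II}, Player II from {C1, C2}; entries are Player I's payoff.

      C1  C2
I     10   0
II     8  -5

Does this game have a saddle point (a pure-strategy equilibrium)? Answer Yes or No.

Row minima: I → 0, II → -5; maximin = 0.
Column maxima: C1 → 10, C2 → 0; minimax = 0.
maximin = minimax = 0, so a saddle point exists.

Yes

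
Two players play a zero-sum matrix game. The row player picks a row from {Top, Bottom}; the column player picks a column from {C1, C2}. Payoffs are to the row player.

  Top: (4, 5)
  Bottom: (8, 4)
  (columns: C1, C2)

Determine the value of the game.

Row minima: Top → 4, Bottom → 4; maximin = 4.
Column maxima: C1 → 8, C2 → 5; minimax = 5.
4 ≠ 5, so there is no saddle point; optimal play is mixed.
Let the row player play Top with probability p. Expected payoff against C1: 4p + 8(1−p) = −4p + 8; against C2: 5p + 4(1−p) = p + 4.
Setting these equal: −4p + 8 = p + 4 ⇒ −5p = -4 ⇒ p = 4/5, and the value is (-4)·(4/5) + 8 = 24/5.
For the column player: with q = P(C1), equating Top's and Bottom's payoffs gives −q + 5 = 4q + 4 ⇒ q = 1/5.

24/5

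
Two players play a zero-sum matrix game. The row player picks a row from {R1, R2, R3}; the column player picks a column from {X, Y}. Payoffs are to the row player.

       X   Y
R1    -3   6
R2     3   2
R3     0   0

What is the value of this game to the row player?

12/5

Row minima: R1 → -3, R2 → 2, R3 → 0; maximin = 2.
Column maxima: X → 3, Y → 6; minimax = 3.
2 ≠ 3, so there is no saddle point; optimal play is mixed.
R3 is strictly dominated by R2, so the row player never plays it.
On the remaining 2×2 (R1, R2 vs X, Y):
Let the row player play R1 with probability p. Expected payoff against X: (-3)p + 3(1−p) = −6p + 3; against Y: 6p + 2(1−p) = 4p + 2.
Setting these equal: −6p + 3 = 4p + 2 ⇒ −10p = -1 ⇒ p = 1/10, and the value is (-6)·(1/10) + 3 = 12/5.
For the column player: with q = P(X), equating R1's and R2's payoffs gives −9q + 6 = q + 2 ⇒ q = 2/5.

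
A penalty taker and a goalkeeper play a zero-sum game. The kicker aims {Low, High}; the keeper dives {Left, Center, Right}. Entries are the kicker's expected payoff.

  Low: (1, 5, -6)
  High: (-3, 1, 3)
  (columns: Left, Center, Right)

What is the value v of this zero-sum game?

-15/13

Row minima: Low → -6, High → -3; maximin = -3.
Column maxima: Left → 1, Center → 5, Right → 3; minimax = 1.
-3 ≠ 1, so there is no saddle point; optimal play is mixed.
Center is strictly dominated by Left (it gives the kicker strictly more in every row), so the keeper never plays it.
On the remaining 2×2 (Low, High vs Left, Right):
Let the kicker play Low with probability p. Expected payoff against Left: 1p + (-3)(1−p) = 4p − 3; against Right: (-6)p + 3(1−p) = −9p + 3.
Setting these equal: 4p − 3 = −9p + 3 ⇒ 13p = 6 ⇒ p = 6/13, and the value is (4)·(6/13) − 3 = -15/13.
For the keeper: with q = P(Left), equating Low's and High's payoffs gives 7q − 6 = −6q + 3 ⇒ q = 9/13.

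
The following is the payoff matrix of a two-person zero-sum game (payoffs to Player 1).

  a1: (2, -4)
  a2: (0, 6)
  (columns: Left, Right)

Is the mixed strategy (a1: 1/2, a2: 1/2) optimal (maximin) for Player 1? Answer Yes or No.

Yes

Against Left this mix gives (1/2)·2 + (1/2)·0 = 1.
Against Right this mix gives (1/2)·(-4) + (1/2)·6 = 1.
All of Player 2's active replies (Left, Right) yield 1, and no column does worse for Player 1. The mix makes Player 2 indifferent and guarantees 1, so it is optimal.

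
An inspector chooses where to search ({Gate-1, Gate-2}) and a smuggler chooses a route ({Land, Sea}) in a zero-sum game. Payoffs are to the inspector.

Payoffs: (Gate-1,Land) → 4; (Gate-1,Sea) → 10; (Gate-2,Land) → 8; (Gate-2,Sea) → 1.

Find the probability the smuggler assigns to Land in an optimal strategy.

Row minima: Gate-1 → 4, Gate-2 → 1; maximin = 4.
Column maxima: Land → 8, Sea → 10; minimax = 8.
4 ≠ 8, so there is no saddle point; optimal play is mixed.
Let the inspector play Gate-1 with probability p. Expected payoff against Land: 4p + 8(1−p) = −4p + 8; against Sea: 10p + 1(1−p) = 9p + 1.
Setting these equal: −4p + 8 = 9p + 1 ⇒ −13p = -7 ⇒ p = 7/13, and the value is (-4)·(7/13) + 8 = 76/13.
For the smuggler: with q = P(Land), equating Gate-1's and Gate-2's payoffs gives −6q + 10 = 7q + 1 ⇒ q = 9/13.

9/13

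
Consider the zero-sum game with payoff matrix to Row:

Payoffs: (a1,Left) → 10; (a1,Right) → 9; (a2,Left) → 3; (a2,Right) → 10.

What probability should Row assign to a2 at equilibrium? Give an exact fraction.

Row minima: a1 → 9, a2 → 3; maximin = 9.
Column maxima: Left → 10, Right → 10; minimax = 10.
9 ≠ 10, so there is no saddle point; optimal play is mixed.
Let Row play a1 with probability p. Expected payoff against Left: 10p + 3(1−p) = 7p + 3; against Right: 9p + 10(1−p) = −p + 10.
Setting these equal: 7p + 3 = −p + 10 ⇒ 8p = 7 ⇒ p = 7/8, and the value is (7)·(7/8) + 3 = 73/8.
For Column: with q = P(Left), equating a1's and a2's payoffs gives q + 9 = −7q + 10 ⇒ q = 1/8.

1/8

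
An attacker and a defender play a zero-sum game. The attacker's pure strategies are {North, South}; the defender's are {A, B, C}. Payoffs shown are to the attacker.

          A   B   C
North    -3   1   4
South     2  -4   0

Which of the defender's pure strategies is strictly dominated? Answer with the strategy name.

B holds the attacker's payoff strictly below C in every row: 1 < 4, -4 < 0.
So C is strictly dominated for the defender.

C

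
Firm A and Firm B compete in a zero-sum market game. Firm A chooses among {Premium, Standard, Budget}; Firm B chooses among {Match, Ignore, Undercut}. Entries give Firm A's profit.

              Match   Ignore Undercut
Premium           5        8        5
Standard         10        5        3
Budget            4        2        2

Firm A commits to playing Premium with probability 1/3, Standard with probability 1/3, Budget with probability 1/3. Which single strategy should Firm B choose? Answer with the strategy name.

Undercut

If Firm B plays Match, Firm A's expected payoff is (1/3)·5 + (1/3)·10 + (1/3)·4 = 19/3.
If Firm B plays Ignore, Firm A's expected payoff is (1/3)·8 + (1/3)·5 + (1/3)·2 = 5.
If Firm B plays Undercut, Firm A's expected payoff is (1/3)·5 + (1/3)·3 + (1/3)·2 = 10/3.
Firm B minimizes Firm A's payoff; the smallest is 10/3, so the best response is Undercut.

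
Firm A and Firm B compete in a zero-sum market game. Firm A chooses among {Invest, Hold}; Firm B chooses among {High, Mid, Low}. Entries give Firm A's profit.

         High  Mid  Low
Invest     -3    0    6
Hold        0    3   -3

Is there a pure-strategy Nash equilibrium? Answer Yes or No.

No

Row minima: Invest → -3, Hold → -3; maximin = -3.
Column maxima: High → 0, Mid → 3, Low → 6; minimax = 0.
-3 ≠ 0, so no pure-strategy equilibrium exists.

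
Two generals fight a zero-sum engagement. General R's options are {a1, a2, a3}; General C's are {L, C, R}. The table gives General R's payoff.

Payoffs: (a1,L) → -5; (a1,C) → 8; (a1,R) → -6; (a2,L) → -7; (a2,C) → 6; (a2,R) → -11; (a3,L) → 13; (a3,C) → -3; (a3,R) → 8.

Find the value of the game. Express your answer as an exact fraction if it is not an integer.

46/25

Row minima: a1 → -6, a2 → -11, a3 → -3; maximin = -3.
Column maxima: L → 13, C → 8, R → 8; minimax = 8.
-3 ≠ 8, so there is no saddle point; optimal play is mixed.
a2 is strictly dominated by a1, so General R never plays it.
L is strictly dominated by R (it gives General R strictly more in every row), so General C never plays it.
On the remaining 2×2 (a1, a3 vs C, R):
Let General R play a1 with probability p. Expected payoff against C: 8p + (-3)(1−p) = 11p − 3; against R: (-6)p + 8(1−p) = −14p + 8.
Setting these equal: 11p − 3 = −14p + 8 ⇒ 25p = 11 ⇒ p = 11/25, and the value is (11)·(11/25) − 3 = 46/25.
For General C: with q = P(C), equating a1's and a3's payoffs gives 14q − 6 = −11q + 8 ⇒ q = 14/25.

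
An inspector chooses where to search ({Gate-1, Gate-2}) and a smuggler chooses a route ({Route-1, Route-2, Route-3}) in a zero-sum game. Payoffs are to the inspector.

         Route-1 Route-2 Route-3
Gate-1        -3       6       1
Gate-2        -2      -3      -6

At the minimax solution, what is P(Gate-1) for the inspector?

1/2

Row minima: Gate-1 → -3, Gate-2 → -6; maximin = -3.
Column maxima: Route-1 → -2, Route-2 → 6, Route-3 → 1; minimax = -2.
-3 ≠ -2, so there is no saddle point; optimal play is mixed.
Route-2 is strictly dominated by Route-3 (it gives the inspector strictly more in every row), so the smuggler never plays it.
On the remaining 2×2 (Gate-1, Gate-2 vs Route-1, Route-3):
Let the inspector play Gate-1 with probability p. Expected payoff against Route-1: (-3)p + (-2)(1−p) = −p − 2; against Route-3: 1p + (-6)(1−p) = 7p − 6.
Setting these equal: −p − 2 = 7p − 6 ⇒ −8p = -4 ⇒ p = 1/2, and the value is (-1)·(1/2) − 2 = -5/2.
For the smuggler: with q = P(Route-1), equating Gate-1's and Gate-2's payoffs gives −4q + 1 = 4q − 6 ⇒ q = 7/8.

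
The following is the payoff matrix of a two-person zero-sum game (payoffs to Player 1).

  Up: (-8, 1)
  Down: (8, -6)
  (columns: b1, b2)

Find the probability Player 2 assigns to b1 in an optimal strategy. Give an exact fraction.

7/23

Row minima: Up → -8, Down → -6; maximin = -6.
Column maxima: b1 → 8, b2 → 1; minimax = 1.
-6 ≠ 1, so there is no saddle point; optimal play is mixed.
Let Player 1 play Up with probability p. Expected payoff against b1: (-8)p + 8(1−p) = −16p + 8; against b2: 1p + (-6)(1−p) = 7p − 6.
Setting these equal: −16p + 8 = 7p − 6 ⇒ −23p = -14 ⇒ p = 14/23, and the value is (-16)·(14/23) + 8 = -40/23.
For Player 2: with q = P(b1), equating Up's and Down's payoffs gives −9q + 1 = 14q − 6 ⇒ q = 7/23.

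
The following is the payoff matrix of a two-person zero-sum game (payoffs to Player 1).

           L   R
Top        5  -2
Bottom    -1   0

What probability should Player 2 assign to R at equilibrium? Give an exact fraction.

Row minima: Top → -2, Bottom → -1; maximin = -1.
Column maxima: L → 5, R → 0; minimax = 0.
-1 ≠ 0, so there is no saddle point; optimal play is mixed.
Let Player 1 play Top with probability p. Expected payoff against L: 5p + (-1)(1−p) = 6p − 1; against R: (-2)p + 0(1−p) = −2p.
Setting these equal: 6p − 1 = −2p ⇒ 8p = 1 ⇒ p = 1/8, and the value is (6)·(1/8) − 1 = -1/4.
For Player 2: with q = P(L), equating Top's and Bottom's payoffs gives 7q − 2 = −q ⇒ q = 1/4.

3/4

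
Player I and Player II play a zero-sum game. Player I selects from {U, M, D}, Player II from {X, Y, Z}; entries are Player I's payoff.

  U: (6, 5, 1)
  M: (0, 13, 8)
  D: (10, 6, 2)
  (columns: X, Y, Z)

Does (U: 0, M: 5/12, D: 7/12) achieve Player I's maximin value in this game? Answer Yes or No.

No

Against X this mix gives (5/12)·0 + (7/12)·10 = 35/6.
Against Y this mix gives (5/12)·13 + (7/12)·6 = 107/12.
Against Z this mix gives (5/12)·8 + (7/12)·2 = 9/2.
Player II will play Z, holding Player I to 9/2. Shifting weight toward the row that does better against Z would raise this floor (the equalizing mix achieves 5 against both Z and X), so the proposed strategy is not optimal.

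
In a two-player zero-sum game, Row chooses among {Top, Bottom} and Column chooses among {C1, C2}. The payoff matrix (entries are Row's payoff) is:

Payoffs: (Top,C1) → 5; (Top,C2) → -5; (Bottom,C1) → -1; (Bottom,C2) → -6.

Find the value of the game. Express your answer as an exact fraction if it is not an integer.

Row minima: Top → -5, Bottom → -6; maximin = -5.
Column maxima: C1 → 5, C2 → -5; minimax = -5.
Since maximin = minimax = -5, there is a saddle point and the value is -5.

-5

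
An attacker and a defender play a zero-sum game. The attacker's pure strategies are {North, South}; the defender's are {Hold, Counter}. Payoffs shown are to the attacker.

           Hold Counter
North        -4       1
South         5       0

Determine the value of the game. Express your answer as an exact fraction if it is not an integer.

Row minima: North → -4, South → 0; maximin = 0.
Column maxima: Hold → 5, Counter → 1; minimax = 1.
0 ≠ 1, so there is no saddle point; optimal play is mixed.
Let the attacker play North with probability p. Expected payoff against Hold: (-4)p + 5(1−p) = −9p + 5; against Counter: 1p + 0(1−p) = p.
Setting these equal: −9p + 5 = p ⇒ −10p = -5 ⇒ p = 1/2, and the value is (-9)·(1/2) + 5 = 1/2.
For the defender: with q = P(Hold), equating North's and South's payoffs gives −5q + 1 = 5q ⇒ q = 1/10.

1/2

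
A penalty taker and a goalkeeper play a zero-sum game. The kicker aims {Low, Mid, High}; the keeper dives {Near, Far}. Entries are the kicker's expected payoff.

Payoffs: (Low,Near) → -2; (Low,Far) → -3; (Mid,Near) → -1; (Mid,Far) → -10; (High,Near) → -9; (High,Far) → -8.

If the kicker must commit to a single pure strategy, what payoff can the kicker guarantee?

Row minima: Low → -3, Mid → -10, High → -9.
The best of these is -3.

-3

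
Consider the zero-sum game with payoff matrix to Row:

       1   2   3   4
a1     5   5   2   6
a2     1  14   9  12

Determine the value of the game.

Row minima: a1 → 2, a2 → 1; maximin = 2.
Column maxima: 1 → 5, 2 → 14, 3 → 9, 4 → 12; minimax = 5.
2 ≠ 5, so there is no saddle point; optimal play is mixed.
2 is strictly dominated by 3 (it gives Row strictly more in every row), so Column never plays it.
4 is strictly dominated by 1 (it gives Row strictly more in every row), so Column never plays it.
On the remaining 2×2 (a1, a2 vs 1, 3):
Let Row play a1 with probability p. Expected payoff against 1: 5p + 1(1−p) = 4p + 1; against 3: 2p + 9(1−p) = −7p + 9.
Setting these equal: 4p + 1 = −7p + 9 ⇒ 11p = 8 ⇒ p = 8/11, and the value is (4)·(8/11) + 1 = 43/11.
For Column: with q = P(1), equating a1's and a2's payoffs gives 3q + 2 = −8q + 9 ⇒ q = 7/11.

43/11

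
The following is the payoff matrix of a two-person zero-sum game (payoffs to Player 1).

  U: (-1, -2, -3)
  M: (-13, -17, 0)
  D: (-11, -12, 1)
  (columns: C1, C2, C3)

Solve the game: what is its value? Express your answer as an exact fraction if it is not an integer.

Row minima: U → -3, M → -17, D → -12; maximin = -3.
Column maxima: C1 → -1, C2 → -2, C3 → 1; minimax = -2.
-3 ≠ -2, so there is no saddle point; optimal play is mixed.
M is strictly dominated by D, so Player 1 never plays it.
C1 is strictly dominated by C2 (it gives Player 1 strictly more in every row), so Player 2 never plays it.
On the remaining 2×2 (U, D vs C2, C3):
Let Player 1 play U with probability p. Expected payoff against C2: (-2)p + (-12)(1−p) = 10p − 12; against C3: (-3)p + 1(1−p) = −4p + 1.
Setting these equal: 10p − 12 = −4p + 1 ⇒ 14p = 13 ⇒ p = 13/14, and the value is (10)·(13/14) − 12 = -19/7.
For Player 2: with q = P(C2), equating U's and D's payoffs gives q − 3 = −13q + 1 ⇒ q = 2/7.

-19/7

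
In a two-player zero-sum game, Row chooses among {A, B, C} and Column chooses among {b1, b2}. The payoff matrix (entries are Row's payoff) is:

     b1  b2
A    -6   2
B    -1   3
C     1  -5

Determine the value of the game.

-1/5

Row minima: A → -6, B → -1, C → -5; maximin = -1.
Column maxima: b1 → 1, b2 → 3; minimax = 1.
-1 ≠ 1, so there is no saddle point; optimal play is mixed.
A is strictly dominated by B, so Row never plays it.
On the remaining 2×2 (B, C vs b1, b2):
Let Row play B with probability p. Expected payoff against b1: (-1)p + 1(1−p) = −2p + 1; against b2: 3p + (-5)(1−p) = 8p − 5.
Setting these equal: −2p + 1 = 8p − 5 ⇒ −10p = -6 ⇒ p = 3/5, and the value is (-2)·(3/5) + 1 = -1/5.
For Column: with q = P(b1), equating B's and C's payoffs gives −4q + 3 = 6q − 5 ⇒ q = 4/5.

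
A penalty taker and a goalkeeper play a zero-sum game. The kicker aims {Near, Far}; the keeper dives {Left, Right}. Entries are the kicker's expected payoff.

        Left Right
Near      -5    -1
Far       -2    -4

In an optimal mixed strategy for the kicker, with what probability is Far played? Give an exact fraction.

Row minima: Near → -5, Far → -4; maximin = -4.
Column maxima: Left → -2, Right → -1; minimax = -2.
-4 ≠ -2, so there is no saddle point; optimal play is mixed.
Let the kicker play Near with probability p. Expected payoff against Left: (-5)p + (-2)(1−p) = −3p − 2; against Right: (-1)p + (-4)(1−p) = 3p − 4.
Setting these equal: −3p − 2 = 3p − 4 ⇒ −6p = -2 ⇒ p = 1/3, and the value is (-3)·(1/3) − 2 = -3.
For the keeper: with q = P(Left), equating Near's and Far's payoffs gives −4q − 1 = 2q − 4 ⇒ q = 1/2.

2/3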